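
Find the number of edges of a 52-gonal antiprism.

An antiprism on an n-gon has two n-gon caps and 2n triangles: V = 2·52 = 104, E = 4·52 = 208, F = 2·52 + 2 = 106.

208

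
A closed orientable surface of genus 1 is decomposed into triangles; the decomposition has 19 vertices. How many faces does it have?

χ = 2 − 2·1 = 0, and every face is a triangle so 3F = 2E.
V − E + F = 0 with E = 3F/2 gives 19 − (3/2 − 1)·F = 0, so F = 38 and E = 57.

38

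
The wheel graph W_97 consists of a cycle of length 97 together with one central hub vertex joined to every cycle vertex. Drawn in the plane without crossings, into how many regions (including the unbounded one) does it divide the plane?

98

W_97 has V = 97 + 1 = 98 vertices and E = 2·97 = 194 edges.
By Euler's formula F = 2 − V + E = 2 − 98 + 194 = 98.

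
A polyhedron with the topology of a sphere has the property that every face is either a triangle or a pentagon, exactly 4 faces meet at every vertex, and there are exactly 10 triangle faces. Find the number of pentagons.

Let x be the number of pentagons; then F = 10 + x.
Edge–face incidences: 2E = 3·10 + 5·x = 30 + 5x.
Every vertex has degree 4, so 4V = 2E.
Euler: V − E + F = 2 ⇒ (2E)/4 − E + (10 + x) = 2.
Multiply by 8: 2·(2E) − 4·(2E) + 8·(10 + x) = 16, i.e. 80 + 8x − 2·(30 + 5x) = 16.
Collecting terms: −2x + 20 = 16, so −2x = −4, so x = 2.
Then 2E = 30 + 5·2 = 40, so E = 20, V = 2E/4 = 10, F = 10 + 2 = 12.

2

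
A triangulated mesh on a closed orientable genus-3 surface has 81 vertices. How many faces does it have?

χ = 2 − 2·3 = -4, and every face is a triangle so 3F = 2E.
V − E + F = -4 with E = 3F/2 gives 81 − (3/2 − 1)·F = -4, so F = 170 and E = 255.

170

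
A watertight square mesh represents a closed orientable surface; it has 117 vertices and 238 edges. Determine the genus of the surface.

2

Every face is a square and each edge borders two faces, so 4F = 2·238, giving F = 119.
χ = V − E + F = 117 − 238 + 119 = -2.
For a closed orientable surface χ = 2 − 2g, so g = (2 − (-2))/2 = 2.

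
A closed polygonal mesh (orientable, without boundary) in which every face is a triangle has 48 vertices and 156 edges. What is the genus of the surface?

3

Every face is a triangle and each edge borders two faces, so 3F = 2·156, giving F = 104.
χ = V − E + F = 48 − 156 + 104 = -4.
For a closed orientable surface χ = 2 − 2g, so g = (2 − (-4))/2 = 3.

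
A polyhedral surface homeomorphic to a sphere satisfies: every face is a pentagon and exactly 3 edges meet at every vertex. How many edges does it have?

Each face has 5 edges and each edge borders two faces, so 2E = 5F.
Each vertex has degree 3, so 3V = 2E and hence V = 5F/3.
Euler: V − E + F = 2 ⇒ (5F/3) − (5F/2) + F = 2.
Multiply by 6: (10 − 15 + 6)F = 12, i.e. 1F = 12.
So F = 12, E = 5·12/2 = 30, V = 5·12/3 = 20.

30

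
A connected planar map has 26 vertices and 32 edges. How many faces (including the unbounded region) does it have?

Euler's formula for a connected plane graph: V − E + F = 2, so F = 2 − 26 + 32 = 8.

8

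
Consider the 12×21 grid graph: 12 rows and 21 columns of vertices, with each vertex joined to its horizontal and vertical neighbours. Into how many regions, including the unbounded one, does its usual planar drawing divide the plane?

221

The grid has V = 12·21 = 252 vertices and E = 12·20 + 21·11 = 471 edges.
F = 2 − V + E = 2 − 252 + 471 = 221.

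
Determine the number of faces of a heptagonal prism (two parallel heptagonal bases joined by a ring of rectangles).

A prism on an n-gon has two n-gon bases and n rectangular sides: V = 2·7 = 14, E = 3·7 = 21, F = 7 + 2 = 9.

9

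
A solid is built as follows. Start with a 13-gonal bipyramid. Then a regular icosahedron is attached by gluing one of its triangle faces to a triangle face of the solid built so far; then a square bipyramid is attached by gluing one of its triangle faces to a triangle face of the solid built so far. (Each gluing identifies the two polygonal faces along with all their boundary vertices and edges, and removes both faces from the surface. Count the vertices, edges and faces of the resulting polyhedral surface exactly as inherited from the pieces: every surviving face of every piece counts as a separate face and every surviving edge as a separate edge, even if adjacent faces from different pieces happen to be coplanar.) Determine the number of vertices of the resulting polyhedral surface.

A 13-gonal bipyramid: V=15, E=39, F=26.
Attach a regular icosahedron (V=12, E=30, F=20) along a 3-gon: merge 3 vertices and 3 edges, delete both glued faces → V=24, E=66, F=44.
Attach a square bipyramid (V=6, E=12, F=8) along a 3-gon: merge 3 vertices and 3 edges, delete both glued faces → V=27, E=75, F=50.
Check: V − E + F = 27 − 75 + 50 = 2.

27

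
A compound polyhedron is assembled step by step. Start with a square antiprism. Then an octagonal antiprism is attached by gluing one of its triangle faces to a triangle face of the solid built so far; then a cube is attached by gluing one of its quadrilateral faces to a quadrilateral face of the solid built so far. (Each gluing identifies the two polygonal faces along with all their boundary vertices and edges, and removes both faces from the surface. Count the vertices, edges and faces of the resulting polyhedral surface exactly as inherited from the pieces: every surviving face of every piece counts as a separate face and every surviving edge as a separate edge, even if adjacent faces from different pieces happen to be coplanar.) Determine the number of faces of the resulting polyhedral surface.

30

A square antiprism: V=8, E=16, F=10.
Attach an octagonal antiprism (V=16, E=32, F=18) along a 3-gon: merge 3 vertices and 3 edges, delete both glued faces → V=21, E=45, F=26.
Attach a cube (V=8, E=12, F=6) along a 4-gon: merge 4 vertices and 4 edges, delete both glued faces → V=25, E=53, F=30.
Check: V − E + F = 25 − 53 + 30 = 2.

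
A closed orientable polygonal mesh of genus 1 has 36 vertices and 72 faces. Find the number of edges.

For a closed orientable surface of genus 1, χ = 2 − 2·1 = 0.
E = V + F − (0) = 36 + 72 − (0) = 108.

108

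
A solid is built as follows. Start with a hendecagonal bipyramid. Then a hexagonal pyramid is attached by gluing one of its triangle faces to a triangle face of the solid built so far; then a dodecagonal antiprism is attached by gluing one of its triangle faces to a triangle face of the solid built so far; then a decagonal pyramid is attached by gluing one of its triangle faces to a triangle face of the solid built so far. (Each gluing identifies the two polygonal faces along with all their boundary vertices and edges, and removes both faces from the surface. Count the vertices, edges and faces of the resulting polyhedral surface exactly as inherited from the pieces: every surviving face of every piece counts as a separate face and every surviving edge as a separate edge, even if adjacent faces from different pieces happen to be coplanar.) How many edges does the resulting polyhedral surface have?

104

A hendecagonal bipyramid: V=13, E=33, F=22.
Attach a hexagonal pyramid (V=7, E=12, F=7) along a 3-gon: merge 3 vertices and 3 edges, delete both glued faces → V=17, E=42, F=27.
Attach a dodecagonal antiprism (V=24, E=48, F=26) along a 3-gon: merge 3 vertices and 3 edges, delete both glued faces → V=38, E=87, F=51.
Attach a decagonal pyramid (V=11, E=20, F=11) along a 3-gon: merge 3 vertices and 3 edges, delete both glued faces → V=46, E=104, F=60.
Check: V − E + F = 46 − 104 + 60 = 2.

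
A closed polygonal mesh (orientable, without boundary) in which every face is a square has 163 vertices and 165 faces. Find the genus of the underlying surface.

2

Every face is a square, so 2E = 4·165 = 660, giving E = 330.
χ = V − E + F = 163 − 330 + 165 = -2.
For a closed orientable surface χ = 2 − 2g, so g = (2 − (-2))/2 = 2.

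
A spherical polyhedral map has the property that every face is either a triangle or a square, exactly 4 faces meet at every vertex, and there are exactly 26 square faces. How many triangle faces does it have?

Let x be the number of triangles; then F = 26 + x.
Edge–face incidences: 2E = 4·26 + 3·x = 104 + 3x.
Every vertex has degree 4, so 4V = 2E.
Euler: V − E + F = 2 ⇒ (2E)/4 − E + (26 + x) = 2.
Multiply by 8: 2·(2E) − 4·(2E) + 8·(26 + x) = 16, i.e. 208 + 8x − 2·(104 + 3x) = 16.
Collecting terms: 2x = 16, so x = 8.
Then 2E = 104 + 3·8 = 128, so E = 64, V = 2E/4 = 32, F = 26 + 8 = 34.

8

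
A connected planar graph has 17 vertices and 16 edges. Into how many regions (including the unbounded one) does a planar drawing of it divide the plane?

1

Euler's formula for a connected plane graph: V − E + F = 2, so F = 2 − 17 + 16 = 1.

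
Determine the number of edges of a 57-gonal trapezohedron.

228

The n-trapezohedron (dual of the n-antiprism) has V = 2·57 + 2 = 116, E = 4·57 = 228, F = 2·57 = 114.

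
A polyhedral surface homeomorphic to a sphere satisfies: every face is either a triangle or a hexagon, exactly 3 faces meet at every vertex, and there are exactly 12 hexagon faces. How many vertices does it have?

Let x be the number of triangles; then F = 12 + x.
Edge–face incidences: 2E = 6·12 + 3·x = 72 + 3x.
Every vertex has degree 3, so 3V = 2E.
Euler: V − E + F = 2 ⇒ (2E)/3 − E + (12 + x) = 2.
Multiply by 6: 2·(2E) − 3·(2E) + 6·(12 + x) = 12, i.e. 72 + 6x − (72 + 3x) = 12.
Collecting terms: 3x = 12, so x = 4.
Then 2E = 72 + 3·4 = 84, so E = 42, V = 2E/3 = 28, F = 12 + 4 = 16.

28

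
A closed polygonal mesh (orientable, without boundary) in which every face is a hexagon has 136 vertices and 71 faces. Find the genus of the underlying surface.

Every face is a hexagon, so 2E = 6·71 = 426, giving E = 213.
χ = V − E + F = 136 − 213 + 71 = -6.
For a closed orientable surface χ = 2 − 2g, so g = (2 − (-6))/2 = 4.

4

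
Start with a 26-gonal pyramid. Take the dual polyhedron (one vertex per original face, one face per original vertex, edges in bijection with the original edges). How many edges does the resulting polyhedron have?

52

The base solid has V = 27, E = 52, F = 27.
The dual swaps V and F and preserves E: V′ = F = 27, E′ = E = 52, F′ = V = 27.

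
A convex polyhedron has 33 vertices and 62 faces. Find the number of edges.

Here V − E + F = 2.
E = V + F − (2) = 33 + 62 − (2) = 93.

93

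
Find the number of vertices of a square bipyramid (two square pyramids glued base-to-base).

6

A bipyramid over an n-gon has 2n triangular faces and n + 2 vertices: V = 4 + 2 = 6, E = 3·4 = 12, F = 2·4 = 8.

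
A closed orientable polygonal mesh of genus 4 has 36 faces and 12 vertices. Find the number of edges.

54

For a closed orientable surface of genus 4, χ = 2 − 2·4 = -6.
E = V + F − (-6) = 12 + 36 − (-6) = 54.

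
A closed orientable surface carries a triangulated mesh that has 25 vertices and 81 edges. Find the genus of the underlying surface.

Every face is a triangle and each edge borders two faces, so 3F = 2·81, giving F = 54.
χ = V − E + F = 25 − 81 + 54 = -2.
For a closed orientable surface χ = 2 − 2g, so g = (2 − (-2))/2 = 2.

2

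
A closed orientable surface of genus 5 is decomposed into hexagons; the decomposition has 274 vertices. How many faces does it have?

χ = 2 − 2·5 = -8, and every face is a hexagon so 6F = 2E.
V − E + F = -8 with E = 6F/2 gives 274 − (6/2 − 1)·F = -8, so F = 141 and E = 423.

141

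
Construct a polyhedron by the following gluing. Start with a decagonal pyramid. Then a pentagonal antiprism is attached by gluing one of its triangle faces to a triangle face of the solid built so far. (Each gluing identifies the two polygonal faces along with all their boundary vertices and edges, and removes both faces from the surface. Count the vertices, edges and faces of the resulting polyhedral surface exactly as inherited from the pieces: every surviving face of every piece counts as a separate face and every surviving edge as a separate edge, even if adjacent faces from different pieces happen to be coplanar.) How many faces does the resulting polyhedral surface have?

A decagonal pyramid: V=11, E=20, F=11.
Attach a pentagonal antiprism (V=10, E=20, F=12) along a 3-gon: merge 3 vertices and 3 edges, delete both glued faces → V=18, E=37, F=21.
Check: V − E + F = 18 − 37 + 21 = 2.

21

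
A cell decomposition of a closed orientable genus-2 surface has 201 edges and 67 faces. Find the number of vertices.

132

For a closed orientable surface of genus 2, χ = 2 − 2·2 = -2.
V = -2 + E − F = -2 + 201 − 67 = 132.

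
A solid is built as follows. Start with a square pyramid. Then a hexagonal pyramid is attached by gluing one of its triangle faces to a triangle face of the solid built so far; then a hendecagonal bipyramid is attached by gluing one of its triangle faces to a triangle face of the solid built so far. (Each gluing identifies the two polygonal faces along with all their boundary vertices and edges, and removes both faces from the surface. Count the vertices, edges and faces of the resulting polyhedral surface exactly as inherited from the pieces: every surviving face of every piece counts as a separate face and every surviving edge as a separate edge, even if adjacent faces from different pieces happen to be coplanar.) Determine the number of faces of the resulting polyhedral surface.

30

A square pyramid: V=5, E=8, F=5.
Attach a hexagonal pyramid (V=7, E=12, F=7) along a 3-gon: merge 3 vertices and 3 edges, delete both glued faces → V=9, E=17, F=10.
Attach a hendecagonal bipyramid (V=13, E=33, F=22) along a 3-gon: merge 3 vertices and 3 edges, delete both glued faces → V=19, E=47, F=30.
Check: V − E + F = 19 − 47 + 30 = 2.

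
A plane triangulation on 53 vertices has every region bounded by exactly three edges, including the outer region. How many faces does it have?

In a plane triangulation 3F = 2E and V − E + F = 2, so F = 2V − 4 = 2·53 − 4 = 102.

102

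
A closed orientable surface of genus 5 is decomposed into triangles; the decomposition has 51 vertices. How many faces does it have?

χ = 2 − 2·5 = -8, and every face is a triangle so 3F = 2E.
V − E + F = -8 with E = 3F/2 gives 51 − (3/2 − 1)·F = -8, so F = 118 and E = 177.

118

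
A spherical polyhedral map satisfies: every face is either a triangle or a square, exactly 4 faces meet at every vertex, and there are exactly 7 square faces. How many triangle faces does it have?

Let x be the number of triangles; then F = 7 + x.
Edge–face incidences: 2E = 4·7 + 3·x = 28 + 3x.
Every vertex has degree 4, so 4V = 2E.
Euler: V − E + F = 2 ⇒ (2E)/4 − E + (7 + x) = 2.
Multiply by 8: 2·(2E) − 4·(2E) + 8·(7 + x) = 16, i.e. 56 + 8x − 2·(28 + 3x) = 16.
Collecting terms: 2x = 16, so x = 8.
Then 2E = 28 + 3·8 = 52, so E = 26, V = 2E/4 = 13, F = 7 + 8 = 15.

8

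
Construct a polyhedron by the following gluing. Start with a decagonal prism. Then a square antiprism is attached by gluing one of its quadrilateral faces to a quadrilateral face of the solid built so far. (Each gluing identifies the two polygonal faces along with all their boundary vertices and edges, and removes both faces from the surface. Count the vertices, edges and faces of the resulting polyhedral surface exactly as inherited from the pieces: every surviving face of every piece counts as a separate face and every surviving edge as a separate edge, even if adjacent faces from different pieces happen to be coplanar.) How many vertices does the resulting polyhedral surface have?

A decagonal prism: V=20, E=30, F=12.
Attach a square antiprism (V=8, E=16, F=10) along a 4-gon: merge 4 vertices and 4 edges, delete both glued faces → V=24, E=42, F=20.
Check: V − E + F = 24 − 42 + 20 = 2.

24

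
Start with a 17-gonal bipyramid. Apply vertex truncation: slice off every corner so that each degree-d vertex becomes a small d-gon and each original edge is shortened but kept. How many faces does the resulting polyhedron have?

53

The base solid has V = 19, E = 51, F = 34.
Truncation replaces each original edge-end by a new vertex, so V′ = 2E = 102.
Each original edge survives, and each old vertex of degree d contributes d new edges; summing degrees gives Σd = 2E, so E′ = E + 2E = 3E = 153.
Each original face survives and each original vertex becomes one new face: F′ = F + V = 53.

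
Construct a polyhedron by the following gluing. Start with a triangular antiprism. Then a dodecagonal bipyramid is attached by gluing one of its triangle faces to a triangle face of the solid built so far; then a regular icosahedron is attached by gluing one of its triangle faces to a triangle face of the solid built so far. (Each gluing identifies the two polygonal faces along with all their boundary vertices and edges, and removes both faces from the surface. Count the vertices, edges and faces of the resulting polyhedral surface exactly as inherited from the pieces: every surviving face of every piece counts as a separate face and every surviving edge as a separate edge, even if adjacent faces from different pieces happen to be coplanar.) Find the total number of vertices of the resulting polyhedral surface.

A triangular antiprism: V=6, E=12, F=8.
Attach a dodecagonal bipyramid (V=14, E=36, F=24) along a 3-gon: merge 3 vertices and 3 edges, delete both glued faces → V=17, E=45, F=30.
Attach a regular icosahedron (V=12, E=30, F=20) along a 3-gon: merge 3 vertices and 3 edges, delete both glued faces → V=26, E=72, F=48.
Check: V − E + F = 26 − 72 + 48 = 2.

26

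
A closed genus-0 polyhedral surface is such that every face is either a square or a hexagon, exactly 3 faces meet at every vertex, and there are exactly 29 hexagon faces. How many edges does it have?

99

Let x be the number of squares; then F = 29 + x.
Edge–face incidences: 2E = 6·29 + 4·x = 174 + 4x.
Every vertex has degree 3, so 3V = 2E.
Euler: V − E + F = 2 ⇒ (2E)/3 − E + (29 + x) = 2.
Multiply by 6: 2·(2E) − 3·(2E) + 6·(29 + x) = 12, i.e. 174 + 6x − (174 + 4x) = 12.
Collecting terms: 2x = 12, so x = 6.
Then 2E = 174 + 4·6 = 198, so E = 99, V = 2E/3 = 66, F = 29 + 6 = 35.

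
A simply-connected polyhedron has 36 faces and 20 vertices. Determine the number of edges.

Here V − E + F = 2.
E = V + F − (2) = 20 + 36 − (2) = 54.

54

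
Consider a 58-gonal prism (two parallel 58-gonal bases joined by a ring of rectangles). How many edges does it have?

A prism on an n-gon has two n-gon bases and n rectangular sides: V = 2·58 = 116, E = 3·58 = 174, F = 58 + 2 = 60.

174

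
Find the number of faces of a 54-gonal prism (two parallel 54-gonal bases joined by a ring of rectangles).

56

A prism on an n-gon has two n-gon bases and n rectangular sides: V = 2·54 = 108, E = 3·54 = 162, F = 54 + 2 = 56.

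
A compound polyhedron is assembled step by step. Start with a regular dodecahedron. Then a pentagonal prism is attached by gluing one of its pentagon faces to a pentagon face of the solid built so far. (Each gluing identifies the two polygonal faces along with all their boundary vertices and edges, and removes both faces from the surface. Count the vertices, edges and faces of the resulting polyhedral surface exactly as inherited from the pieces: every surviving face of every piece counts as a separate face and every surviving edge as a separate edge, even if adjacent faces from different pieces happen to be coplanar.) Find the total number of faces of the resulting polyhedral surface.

17

A regular dodecahedron: V=20, E=30, F=12.
Attach a pentagonal prism (V=10, E=15, F=7) along a 5-gon: merge 5 vertices and 5 edges, delete both glued faces → V=25, E=40, F=17.
Check: V − E + F = 25 − 40 + 17 = 2.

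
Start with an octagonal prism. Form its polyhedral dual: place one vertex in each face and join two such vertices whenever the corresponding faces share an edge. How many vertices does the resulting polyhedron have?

The base solid has V = 16, E = 24, F = 10.
The dual swaps V and F and preserves E: V′ = F = 10, E′ = E = 24, F′ = V = 16.

10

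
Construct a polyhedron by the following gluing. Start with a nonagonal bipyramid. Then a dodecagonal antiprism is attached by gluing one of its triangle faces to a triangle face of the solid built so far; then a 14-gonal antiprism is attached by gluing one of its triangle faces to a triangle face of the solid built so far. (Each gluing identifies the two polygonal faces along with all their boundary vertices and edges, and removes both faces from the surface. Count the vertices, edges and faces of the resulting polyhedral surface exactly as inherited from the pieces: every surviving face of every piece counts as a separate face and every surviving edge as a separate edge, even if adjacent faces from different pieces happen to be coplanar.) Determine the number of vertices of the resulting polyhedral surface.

57

A nonagonal bipyramid: V=11, E=27, F=18.
Attach a dodecagonal antiprism (V=24, E=48, F=26) along a 3-gon: merge 3 vertices and 3 edges, delete both glued faces → V=32, E=72, F=42.
Attach a 14-gonal antiprism (V=28, E=56, F=30) along a 3-gon: merge 3 vertices and 3 edges, delete both glued faces → V=57, E=125, F=70.
Check: V − E + F = 57 − 125 + 70 = 2.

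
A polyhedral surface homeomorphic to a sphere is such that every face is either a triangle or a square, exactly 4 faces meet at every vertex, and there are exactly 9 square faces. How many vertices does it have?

Let x be the number of triangles; then F = 9 + x.
Edge–face incidences: 2E = 4·9 + 3·x = 36 + 3x.
Every vertex has degree 4, so 4V = 2E.
Euler: V − E + F = 2 ⇒ (2E)/4 − E + (9 + x) = 2.
Multiply by 8: 2·(2E) − 4·(2E) + 8·(9 + x) = 16, i.e. 72 + 8x − 2·(36 + 3x) = 16.
Collecting terms: 2x = 16, so x = 8.
Then 2E = 36 + 3·8 = 60, so E = 30, V = 2E/4 = 15, F = 9 + 8 = 17.

15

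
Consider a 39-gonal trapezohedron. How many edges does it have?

The n-trapezohedron (dual of the n-antiprism) has V = 2·39 + 2 = 80, E = 4·39 = 156, F = 2·39 = 78.

156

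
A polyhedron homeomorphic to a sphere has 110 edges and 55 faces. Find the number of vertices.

57

Here V − E + F = 2.
V = 2 + E − F = 2 + 110 − 55 = 57.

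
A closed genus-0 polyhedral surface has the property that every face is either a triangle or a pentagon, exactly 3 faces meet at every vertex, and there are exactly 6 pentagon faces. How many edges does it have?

Let x be the number of triangles; then F = 6 + x.
Edge–face incidences: 2E = 5·6 + 3·x = 30 + 3x.
Every vertex has degree 3, so 3V = 2E.
Euler: V − E + F = 2 ⇒ (2E)/3 − E + (6 + x) = 2.
Multiply by 6: 2·(2E) − 3·(2E) + 6·(6 + x) = 12, i.e. 36 + 6x − (30 + 3x) = 12.
Collecting terms: 3x + 6 = 12, so 3x = 6, so x = 2.
Then 2E = 30 + 3·2 = 36, so E = 18, V = 2E/3 = 12, F = 6 + 2 = 8.

18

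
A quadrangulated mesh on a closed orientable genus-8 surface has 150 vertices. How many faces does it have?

χ = 2 − 2·8 = -14, and every face is a square so 4F = 2E.
V − E + F = -14 with E = 4F/2 gives 150 − (4/2 − 1)·F = -14, so F = 164 and E = 328.

164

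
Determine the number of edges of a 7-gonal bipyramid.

21

A bipyramid over an n-gon has 2n triangular faces and n + 2 vertices: V = 7 + 2 = 9, E = 3·7 = 21, F = 2·7 = 14.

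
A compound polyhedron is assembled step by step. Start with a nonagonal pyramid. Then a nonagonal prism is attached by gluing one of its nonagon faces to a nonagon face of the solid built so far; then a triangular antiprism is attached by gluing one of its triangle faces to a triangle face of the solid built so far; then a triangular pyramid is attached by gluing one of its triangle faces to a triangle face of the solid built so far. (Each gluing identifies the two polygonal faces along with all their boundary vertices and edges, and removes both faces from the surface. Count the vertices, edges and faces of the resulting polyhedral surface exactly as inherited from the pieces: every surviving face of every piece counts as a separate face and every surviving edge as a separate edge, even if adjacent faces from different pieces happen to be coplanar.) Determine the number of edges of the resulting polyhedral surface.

48

A nonagonal pyramid: V=10, E=18, F=10.
Attach a nonagonal prism (V=18, E=27, F=11) along a 9-gon: merge 9 vertices and 9 edges, delete both glued faces → V=19, E=36, F=19.
Attach a triangular antiprism (V=6, E=12, F=8) along a 3-gon: merge 3 vertices and 3 edges, delete both glued faces → V=22, E=45, F=25.
Attach a triangular pyramid (V=4, E=6, F=4) along a 3-gon: merge 3 vertices and 3 edges, delete both glued faces → V=23, E=48, F=27.
Check: V − E + F = 23 − 48 + 27 = 2.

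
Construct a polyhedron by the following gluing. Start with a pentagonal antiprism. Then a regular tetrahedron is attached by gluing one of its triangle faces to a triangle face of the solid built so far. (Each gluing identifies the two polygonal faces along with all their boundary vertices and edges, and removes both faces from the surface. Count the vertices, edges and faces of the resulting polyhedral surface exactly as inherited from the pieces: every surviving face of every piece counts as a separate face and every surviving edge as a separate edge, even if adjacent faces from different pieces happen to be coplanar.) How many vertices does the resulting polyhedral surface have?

11

A pentagonal antiprism: V=10, E=20, F=12.
Attach a regular tetrahedron (V=4, E=6, F=4) along a 3-gon: merge 3 vertices and 3 edges, delete both glued faces → V=11, E=23, F=14.
Check: V − E + F = 11 − 23 + 14 = 2.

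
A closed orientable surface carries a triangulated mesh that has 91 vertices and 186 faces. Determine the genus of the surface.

Every face is a triangle, so 2E = 3·186 = 558, giving E = 279.
χ = V − E + F = 91 − 279 + 186 = -2.
For a closed orientable surface χ = 2 − 2g, so g = (2 − (-2))/2 = 2.

2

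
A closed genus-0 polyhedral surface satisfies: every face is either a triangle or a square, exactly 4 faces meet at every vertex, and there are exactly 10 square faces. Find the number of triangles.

Let x be the number of triangles; then F = 10 + x.
Edge–face incidences: 2E = 4·10 + 3·x = 40 + 3x.
Every vertex has degree 4, so 4V = 2E.
Euler: V − E + F = 2 ⇒ (2E)/4 − E + (10 + x) = 2.
Multiply by 8: 2·(2E) − 4·(2E) + 8·(10 + x) = 16, i.e. 80 + 8x − 2·(40 + 3x) = 16.
Collecting terms: 2x = 16, so x = 8.
Then 2E = 40 + 3·8 = 64, so E = 32, V = 2E/4 = 16, F = 10 + 8 = 18.

8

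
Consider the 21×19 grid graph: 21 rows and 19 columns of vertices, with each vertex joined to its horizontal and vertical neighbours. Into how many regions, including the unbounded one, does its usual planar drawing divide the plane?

The grid has V = 21·19 = 399 vertices and E = 21·18 + 19·20 = 758 edges.
F = 2 − V + E = 2 − 399 + 758 = 361.

361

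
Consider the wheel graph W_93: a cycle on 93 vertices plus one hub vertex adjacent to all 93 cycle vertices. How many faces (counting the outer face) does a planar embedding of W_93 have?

W_93 has V = 93 + 1 = 94 vertices and E = 2·93 = 186 edges.
By Euler's formula F = 2 − V + E = 2 − 94 + 186 = 94.

94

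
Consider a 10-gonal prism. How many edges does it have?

30

A prism on an n-gon has two n-gon bases and n rectangular sides: V = 2·10 = 20, E = 3·10 = 30, F = 10 + 2 = 12.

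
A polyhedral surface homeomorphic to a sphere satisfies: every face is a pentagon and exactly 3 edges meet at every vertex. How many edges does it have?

30

Each face has 5 edges and each edge borders two faces, so 2E = 5F.
Each vertex has degree 3, so 3V = 2E and hence V = 5F/3.
Euler: V − E + F = 2 ⇒ (5F/3) − (5F/2) + F = 2.
Multiply by 6: (10 − 15 + 6)F = 12, i.e. 1F = 12.
So F = 12, E = 5·12/2 = 30, V = 5·12/3 = 20.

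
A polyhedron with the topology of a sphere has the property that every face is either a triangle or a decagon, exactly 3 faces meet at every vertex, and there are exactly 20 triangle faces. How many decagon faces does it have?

Let x be the number of decagons; then F = 20 + x.
Edge–face incidences: 2E = 3·20 + 10·x = 60 + 10x.
Every vertex has degree 3, so 3V = 2E.
Euler: V − E + F = 2 ⇒ (2E)/3 − E + (20 + x) = 2.
Multiply by 6: 2·(2E) − 3·(2E) + 6·(20 + x) = 12, i.e. 120 + 6x − (60 + 10x) = 12.
Collecting terms: −4x + 60 = 12, so −4x = −48, so x = 12.
Then 2E = 60 + 10·12 = 180, so E = 90, V = 2E/3 = 60, F = 20 + 12 = 32.

12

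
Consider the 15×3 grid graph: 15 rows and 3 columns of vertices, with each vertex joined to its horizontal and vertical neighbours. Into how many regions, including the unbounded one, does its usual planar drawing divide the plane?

The grid has V = 15·3 = 45 vertices and E = 15·2 + 3·14 = 72 edges.
F = 2 − V + E = 2 − 45 + 72 = 29.

29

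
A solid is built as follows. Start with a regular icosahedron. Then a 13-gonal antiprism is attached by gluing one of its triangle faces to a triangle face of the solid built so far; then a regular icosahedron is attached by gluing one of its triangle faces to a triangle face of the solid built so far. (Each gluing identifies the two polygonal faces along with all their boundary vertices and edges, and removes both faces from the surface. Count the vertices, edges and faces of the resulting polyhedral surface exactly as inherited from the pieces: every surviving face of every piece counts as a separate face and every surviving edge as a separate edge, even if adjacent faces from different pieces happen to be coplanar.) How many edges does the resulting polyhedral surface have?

A regular icosahedron: V=12, E=30, F=20.
Attach a 13-gonal antiprism (V=26, E=52, F=28) along a 3-gon: merge 3 vertices and 3 edges, delete both glued faces → V=35, E=79, F=46.
Attach a regular icosahedron (V=12, E=30, F=20) along a 3-gon: merge 3 vertices and 3 edges, delete both glued faces → V=44, E=106, F=64.
Check: V − E + F = 44 − 106 + 64 = 2.

106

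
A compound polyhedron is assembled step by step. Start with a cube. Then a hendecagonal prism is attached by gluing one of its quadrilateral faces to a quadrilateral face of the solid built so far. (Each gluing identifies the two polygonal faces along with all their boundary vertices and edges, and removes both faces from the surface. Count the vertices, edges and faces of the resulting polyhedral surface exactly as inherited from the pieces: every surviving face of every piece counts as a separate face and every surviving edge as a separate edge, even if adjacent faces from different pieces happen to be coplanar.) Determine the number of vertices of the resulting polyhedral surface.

A cube: V=8, E=12, F=6.
Attach a hendecagonal prism (V=22, E=33, F=13) along a 4-gon: merge 4 vertices and 4 edges, delete both glued faces → V=26, E=41, F=17.
Check: V − E + F = 26 − 41 + 17 = 2.

26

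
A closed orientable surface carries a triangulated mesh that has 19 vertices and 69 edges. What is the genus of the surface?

Every face is a triangle and each edge borders two faces, so 3F = 2·69, giving F = 46.
χ = V − E + F = 19 − 69 + 46 = -4.
For a closed orientable surface χ = 2 − 2g, so g = (2 − (-4))/2 = 3.

3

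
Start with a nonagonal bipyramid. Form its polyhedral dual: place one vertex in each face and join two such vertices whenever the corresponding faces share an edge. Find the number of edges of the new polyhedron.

27

The base solid has V = 11, E = 27, F = 18.
The dual swaps V and F and preserves E: V′ = F = 18, E′ = E = 27, F′ = V = 11.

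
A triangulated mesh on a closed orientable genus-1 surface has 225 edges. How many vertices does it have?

χ = 2 − 2·1 = 0, and every face is a triangle so 3F = 2E.
F = 2E/3 = 150. Then V = 0 + E − F = 0 + 225 − 150 = 75.

75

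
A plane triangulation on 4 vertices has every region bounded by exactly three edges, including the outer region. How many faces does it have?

4

In a plane triangulation 3F = 2E and V − E + F = 2, so F = 2V − 4 = 2·4 − 4 = 4.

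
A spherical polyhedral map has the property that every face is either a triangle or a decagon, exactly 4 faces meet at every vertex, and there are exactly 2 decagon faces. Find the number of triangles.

Let x be the number of triangles; then F = 2 + x.
Edge–face incidences: 2E = 10·2 + 3·x = 20 + 3x.
Every vertex has degree 4, so 4V = 2E.
Euler: V − E + F = 2 ⇒ (2E)/4 − E + (2 + x) = 2.
Multiply by 8: 2·(2E) − 4·(2E) + 8·(2 + x) = 16, i.e. 16 + 8x − 2·(20 + 3x) = 16.
Collecting terms: 2x − 24 = 16, so 2x = 40, so x = 20.
Then 2E = 20 + 3·20 = 80, so E = 40, V = 2E/4 = 20, F = 2 + 20 = 22.

20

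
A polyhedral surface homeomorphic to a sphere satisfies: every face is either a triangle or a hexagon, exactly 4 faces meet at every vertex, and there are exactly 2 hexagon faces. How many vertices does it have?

Let x be the number of triangles; then F = 2 + x.
Edge–face incidences: 2E = 6·2 + 3·x = 12 + 3x.
Every vertex has degree 4, so 4V = 2E.
Euler: V − E + F = 2 ⇒ (2E)/4 − E + (2 + x) = 2.
Multiply by 8: 2·(2E) − 4·(2E) + 8·(2 + x) = 16, i.e. 16 + 8x − 2·(12 + 3x) = 16.
Collecting terms: 2x − 8 = 16, so 2x = 24, so x = 12.
Then 2E = 12 + 3·12 = 48, so E = 24, V = 2E/4 = 12, F = 2 + 12 = 14.

12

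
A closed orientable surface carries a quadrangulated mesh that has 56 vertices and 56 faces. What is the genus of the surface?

Every face is a square, so 2E = 4·56 = 224, giving E = 112.
χ = V − E + F = 56 − 112 + 56 = 0.
For a closed orientable surface χ = 2 − 2g, so g = (2 − (0))/2 = 1.

1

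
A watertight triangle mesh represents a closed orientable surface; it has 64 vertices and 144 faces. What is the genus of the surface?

Every face is a triangle, so 2E = 3·144 = 432, giving E = 216.
χ = V − E + F = 64 − 216 + 144 = -8.
For a closed orientable surface χ = 2 − 2g, so g = (2 − (-8))/2 = 5.

5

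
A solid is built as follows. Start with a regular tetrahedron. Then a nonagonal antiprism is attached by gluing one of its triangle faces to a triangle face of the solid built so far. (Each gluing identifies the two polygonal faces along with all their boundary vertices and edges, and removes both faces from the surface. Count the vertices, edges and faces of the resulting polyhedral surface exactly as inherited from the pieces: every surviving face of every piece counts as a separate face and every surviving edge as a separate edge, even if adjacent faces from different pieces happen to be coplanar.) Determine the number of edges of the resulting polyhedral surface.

39

A regular tetrahedron: V=4, E=6, F=4.
Attach a nonagonal antiprism (V=18, E=36, F=20) along a 3-gon: merge 3 vertices and 3 edges, delete both glued faces → V=19, E=39, F=22.
Check: V − E + F = 19 − 39 + 22 = 2.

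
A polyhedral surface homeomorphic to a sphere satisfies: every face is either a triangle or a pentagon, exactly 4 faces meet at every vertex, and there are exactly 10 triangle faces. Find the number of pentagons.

2

Let x be the number of pentagons; then F = 10 + x.
Edge–face incidences: 2E = 3·10 + 5·x = 30 + 5x.
Every vertex has degree 4, so 4V = 2E.
Euler: V − E + F = 2 ⇒ (2E)/4 − E + (10 + x) = 2.
Multiply by 8: 2·(2E) − 4·(2E) + 8·(10 + x) = 16, i.e. 80 + 8x − 2·(30 + 5x) = 16.
Collecting terms: −2x + 20 = 16, so −2x = −4, so x = 2.
Then 2E = 30 + 5·2 = 40, so E = 20, V = 2E/4 = 10, F = 10 + 2 = 12.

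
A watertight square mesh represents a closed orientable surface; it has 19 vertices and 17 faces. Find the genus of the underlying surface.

0

Every face is a square, so 2E = 4·17 = 68, giving E = 34.
χ = V − E + F = 19 − 34 + 17 = 2.
For a closed orientable surface χ = 2 − 2g, so g = (2 − (2))/2 = 0.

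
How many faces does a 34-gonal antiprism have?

An antiprism on an n-gon has two n-gon caps and 2n triangles: V = 2·34 = 68, E = 4·34 = 136, F = 2·34 + 2 = 70.
Check: V − E + F = 68 − 136 + 70 = 2.

70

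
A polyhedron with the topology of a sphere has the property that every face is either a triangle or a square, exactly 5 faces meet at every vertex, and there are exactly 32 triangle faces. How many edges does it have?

60

Let x be the number of squares; then F = 32 + x.
Edge–face incidences: 2E = 3·32 + 4·x = 96 + 4x.
Every vertex has degree 5, so 5V = 2E.
Euler: V − E + F = 2 ⇒ (2E)/5 − E + (32 + x) = 2.
Multiply by 10: 2·(2E) − 5·(2E) + 10·(32 + x) = 20, i.e. 320 + 10x − 3·(96 + 4x) = 20.
Collecting terms: −2x + 32 = 20, so −2x = −12, so x = 6.
Then 2E = 96 + 4·6 = 120, so E = 60, V = 2E/5 = 24, F = 32 + 6 = 38.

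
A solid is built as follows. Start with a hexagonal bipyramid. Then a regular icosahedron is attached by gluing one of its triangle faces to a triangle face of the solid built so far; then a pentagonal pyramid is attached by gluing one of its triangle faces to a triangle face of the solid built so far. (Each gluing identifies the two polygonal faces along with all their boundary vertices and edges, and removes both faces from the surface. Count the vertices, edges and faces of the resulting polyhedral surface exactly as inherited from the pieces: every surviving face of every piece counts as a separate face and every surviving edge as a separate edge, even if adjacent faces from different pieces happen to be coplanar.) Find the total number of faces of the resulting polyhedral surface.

A hexagonal bipyramid: V=8, E=18, F=12.
Attach a regular icosahedron (V=12, E=30, F=20) along a 3-gon: merge 3 vertices and 3 edges, delete both glued faces → V=17, E=45, F=30.
Attach a pentagonal pyramid (V=6, E=10, F=6) along a 3-gon: merge 3 vertices and 3 edges, delete both glued faces → V=20, E=52, F=34.
Check: V − E + F = 20 − 52 + 34 = 2.

34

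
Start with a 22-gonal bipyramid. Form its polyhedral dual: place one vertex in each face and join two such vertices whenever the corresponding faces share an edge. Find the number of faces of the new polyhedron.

24

The base solid has V = 24, E = 66, F = 44.
The dual swaps V and F and preserves E: V′ = F = 44, E′ = E = 66, F′ = V = 24.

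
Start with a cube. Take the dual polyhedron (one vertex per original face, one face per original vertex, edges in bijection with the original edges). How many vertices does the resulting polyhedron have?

6

The base solid has V = 8, E = 12, F = 6.
The dual swaps V and F and preserves E: V′ = F = 6, E′ = E = 12, F′ = V = 8.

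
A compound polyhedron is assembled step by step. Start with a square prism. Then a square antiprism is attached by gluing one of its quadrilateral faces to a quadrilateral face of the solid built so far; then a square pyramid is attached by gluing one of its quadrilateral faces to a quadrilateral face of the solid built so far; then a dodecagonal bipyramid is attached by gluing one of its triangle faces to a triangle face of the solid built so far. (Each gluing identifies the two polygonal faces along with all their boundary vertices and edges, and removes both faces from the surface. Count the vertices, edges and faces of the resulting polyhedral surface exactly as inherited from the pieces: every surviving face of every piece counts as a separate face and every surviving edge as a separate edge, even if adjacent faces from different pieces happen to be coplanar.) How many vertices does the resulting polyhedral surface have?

A square prism: V=8, E=12, F=6.
Attach a square antiprism (V=8, E=16, F=10) along a 4-gon: merge 4 vertices and 4 edges, delete both glued faces → V=12, E=24, F=14.
Attach a square pyramid (V=5, E=8, F=5) along a 4-gon: merge 4 vertices and 4 edges, delete both glued faces → V=13, E=28, F=17.
Attach a dodecagonal bipyramid (V=14, E=36, F=24) along a 3-gon: merge 3 vertices and 3 edges, delete both glued faces → V=24, E=61, F=39.
Check: V − E + F = 24 − 61 + 39 = 2.

24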